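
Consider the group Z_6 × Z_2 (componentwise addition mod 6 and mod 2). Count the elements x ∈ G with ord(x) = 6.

An element (a,b) has order lcm(ord(a), ord(b)); count pairs with lcm equal to 6.
Enumerating gives 6 such elements.

6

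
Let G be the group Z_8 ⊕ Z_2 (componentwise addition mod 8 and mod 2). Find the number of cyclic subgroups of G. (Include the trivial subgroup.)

8

Group the elements of G by the cyclic subgroup they generate; each cyclic subgroup of order d accounts for φ(d) elements.
Cyclic subgroups by order — order 1: 1; order 2: 3; order 4: 2; order 8: 2.
Total: 8.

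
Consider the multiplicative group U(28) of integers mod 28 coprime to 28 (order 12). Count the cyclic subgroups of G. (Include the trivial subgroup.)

Group the elements of G by the cyclic subgroup they generate; each cyclic subgroup of order d accounts for φ(d) elements.
Cyclic subgroups by order — order 1: 1; order 2: 3; order 3: 1; order 6: 3.
Total: 8.

8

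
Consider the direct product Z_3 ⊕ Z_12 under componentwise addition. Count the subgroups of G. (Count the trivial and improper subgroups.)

|G| = 36, so by Lagrange every subgroup order divides 36. Divisors: 1, 2, 3, 4, 6, 9, 12, 18, 36.
Subgroups by order — order 1: 1; order 2: 1; order 3: 4; order 4: 1; order 6: 4; order 9: 1; order 12: 4; order 18: 1; order 36: 1.
Total: 1 + 1 + 4 + 1 + 4 + 1 + 4 + 1 + 1 = 18.

18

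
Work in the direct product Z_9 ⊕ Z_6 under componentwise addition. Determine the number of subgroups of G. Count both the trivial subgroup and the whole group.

20

|G| = 54, so by Lagrange every subgroup order divides 54. Divisors: 1, 2, 3, 6, 9, 18, 27, 54.
Subgroups by order — order 1: 1; order 2: 1; order 3: 4; order 6: 4; order 9: 4; order 18: 4; order 27: 1; order 54: 1.
Total: 1 + 1 + 4 + 4 + 4 + 4 + 1 + 1 = 20.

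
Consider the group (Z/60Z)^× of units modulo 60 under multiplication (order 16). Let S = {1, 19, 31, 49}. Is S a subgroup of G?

Yes

|S| = 4 divides |G| = 16, consistent with Lagrange.
S contains the identity, every element's inverse is in S, and S is closed under ·: it is a subgroup.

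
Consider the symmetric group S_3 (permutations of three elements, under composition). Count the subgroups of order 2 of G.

3

|G| = 6 and 2 | 6, so subgroups of order 2 are possible by Lagrange.
The subgroups of order 2 are: {e, (1 2)}; {e, (1 3)}; {e, (2 3)}.
So G has 3 subgroups of order 2.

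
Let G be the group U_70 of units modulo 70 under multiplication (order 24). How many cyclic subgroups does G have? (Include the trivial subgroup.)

Each element a generates a cyclic subgroup ⟨a⟩; distinct elements may generate the same one (a cyclic group of order d has φ(d) generators).
Cyclic subgroups by order — order 1: 1; order 2: 3; order 3: 1; order 4: 2; order 6: 3; order 12: 2.
Total: 12.

12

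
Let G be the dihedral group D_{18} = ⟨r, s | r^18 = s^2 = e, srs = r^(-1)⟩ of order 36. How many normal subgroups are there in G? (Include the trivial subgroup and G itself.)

G has 45 subgroups. Checking conjugation-invariance by order — order 1: 1/1 normal; order 2: 1/19 normal; order 3: 1/1 normal; order 4: 0/9 normal; order 6: 1/7 normal; order 9: 1/1 normal; order 12: 0/3 normal; order 18: 3/3 normal; order 36: 1/1 normal.
Total normal subgroups: 9.

9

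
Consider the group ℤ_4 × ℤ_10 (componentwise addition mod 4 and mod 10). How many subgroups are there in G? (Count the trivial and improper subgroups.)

|G| = 40, so by Lagrange every subgroup order divides 40. Divisors: 1, 2, 4, 5, 8, 10, 20, 40.
Subgroups by order — order 1: 1; order 2: 3; order 4: 3; order 5: 1; order 8: 1; order 10: 3; order 20: 3; order 40: 1.
Total: 1 + 3 + 3 + 1 + 1 + 3 + 3 + 1 = 16.

16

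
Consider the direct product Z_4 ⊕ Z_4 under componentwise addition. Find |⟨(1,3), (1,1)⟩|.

|⟨(1,3)⟩| = 4 and |⟨(1,1)⟩| = 4, so |H| is a multiple of lcm(4, 4) = 4 and divides |G| = 16.
Closing under the operation: H = {(0,0), (0,2), (1,1), (1,3), (2,0), (2,2), (3,1), (3,3)}, so |H| = 8.

8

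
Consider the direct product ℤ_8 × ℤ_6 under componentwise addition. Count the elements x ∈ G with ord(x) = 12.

8

An element (a,b) has order lcm(ord(a), ord(b)); count pairs with lcm equal to 12.
Enumerating gives 8 such elements.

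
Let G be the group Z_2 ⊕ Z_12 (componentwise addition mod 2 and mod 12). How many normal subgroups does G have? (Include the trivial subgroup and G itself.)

16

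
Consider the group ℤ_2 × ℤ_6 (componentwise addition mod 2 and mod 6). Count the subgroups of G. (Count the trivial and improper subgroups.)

|G| = 12, so by Lagrange every subgroup order divides 12. Divisors: 1, 2, 3, 4, 6, 12.
Subgroups by order — order 1: 1; order 2: 3; order 3: 1; order 4: 1; order 6: 3; order 12: 1.
Total: 1 + 3 + 1 + 1 + 3 + 1 = 10.

10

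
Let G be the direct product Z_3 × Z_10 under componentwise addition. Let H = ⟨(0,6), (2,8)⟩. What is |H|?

15

|⟨(0,6)⟩| = 5 and |⟨(2,8)⟩| = 15, so |H| is a multiple of lcm(5, 15) = 15 and divides |G| = 30.
Closing under the operation: H = {(0,0), (0,2), (0,4), (0,6), (0,8), (1,0), (1,2), (1,4), (1,6), (1,8), (2,0), (2,2), (2,4), (2,6), (2,8)}, so |H| = 15.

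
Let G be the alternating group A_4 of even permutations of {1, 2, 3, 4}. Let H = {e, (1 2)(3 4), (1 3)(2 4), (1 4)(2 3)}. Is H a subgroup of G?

Yes

|H| = 4 divides |G| = 12, consistent with Lagrange.
H contains the identity, every element's inverse is in H, and H is closed under ∘: it is a subgroup.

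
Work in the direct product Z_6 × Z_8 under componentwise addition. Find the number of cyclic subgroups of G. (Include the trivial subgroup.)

16

Group the elements of G by the cyclic subgroup they generate; each cyclic subgroup of order d accounts for φ(d) elements.
Cyclic subgroups by order — order 1: 1; order 2: 3; order 3: 1; order 4: 2; order 6: 3; order 8: 2; order 12: 2; order 24: 2.
Total: 16.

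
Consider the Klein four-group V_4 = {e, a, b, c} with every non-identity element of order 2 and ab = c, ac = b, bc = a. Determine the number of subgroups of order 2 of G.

3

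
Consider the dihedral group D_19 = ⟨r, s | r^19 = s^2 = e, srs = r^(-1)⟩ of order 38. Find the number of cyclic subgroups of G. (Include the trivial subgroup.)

21

Group the elements of G by the cyclic subgroup they generate; each cyclic subgroup of order d accounts for φ(d) elements.
Cyclic subgroups by order — order 1: 1; order 2: 19; order 19: 1.
Total: 21.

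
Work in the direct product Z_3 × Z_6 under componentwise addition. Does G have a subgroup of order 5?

5 does not divide |G| = 18, so by Lagrange no subgroup of order 5 exists.

No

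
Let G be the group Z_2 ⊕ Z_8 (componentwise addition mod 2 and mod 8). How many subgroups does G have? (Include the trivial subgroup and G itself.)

11

|G| = 16, so by Lagrange every subgroup order divides 16. Divisors: 1, 2, 4, 8, 16.
Subgroups by order — order 1: 1; order 2: 3; order 4: 3; order 8: 3; order 16: 1.
Total: 1 + 3 + 3 + 3 + 1 = 11.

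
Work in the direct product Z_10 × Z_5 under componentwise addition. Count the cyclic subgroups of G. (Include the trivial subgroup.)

14

A cyclic subgroup of order d is generated by each of its φ(d) elements of order d, so the cyclic subgroups of order d number (#elements of order d)/φ(d).
Cyclic subgroups by order — order 1: 1; order 2: 1; order 5: 6; order 10: 6.
Total: 14.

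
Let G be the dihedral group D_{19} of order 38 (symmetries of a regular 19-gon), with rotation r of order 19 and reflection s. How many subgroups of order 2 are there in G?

19

|G| = 38 and 2 | 38, so subgroups of order 2 are possible by Lagrange.
The subgroups of order 2 are: {e, r^10s}; {e, r^11s}; {e, r^12s}; {e, r^13s}; … (19 in all).
So G has 19 subgroups of order 2.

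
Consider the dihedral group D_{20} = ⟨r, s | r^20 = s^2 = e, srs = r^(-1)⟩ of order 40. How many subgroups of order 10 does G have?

|G| = 40 and 10 | 40, so subgroups of order 10 are possible by Lagrange.
The subgroups of order 10 are: {e, r^2, r^4, r^6, r^8, r^10, r^12, r^14, r^16, r^18}; {e, r^4, r^8, r^12, r^16, r^2s, r^6s, r^10s, r^14s, r^18s}; {e, r^4, r^8, r^12, r^16, r^3s, r^7s, r^11s, r^15s, r^19s}; {e, r^4, r^8, r^12, r^16, s, r^4s, r^8s, r^12s, r^16s}; … (5 in all).
So G has 5 subgroups of order 10.

5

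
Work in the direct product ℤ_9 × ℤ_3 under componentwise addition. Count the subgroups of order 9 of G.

|G| = 27 and 9 | 27, so subgroups of order 9 are possible by Lagrange.
The subgroups of order 9 are: {(0,0), (0,1), (0,2), (3,0), (3,1), (3,2), (6,0), (6,1), (6,2)}; {(0,0), (1,0), (2,0), (3,0), (4,0), (5,0), (6,0), (7,0), (8,0)}; {(0,0), (1,1), (2,2), (3,0), (4,1), (5,2), (6,0), (7,1), (8,2)}; {(0,0), (1,2), (2,1), (3,0), (4,2), (5,1), (6,0), (7,2), (8,1)}.
So G has 4 subgroups of order 9.

4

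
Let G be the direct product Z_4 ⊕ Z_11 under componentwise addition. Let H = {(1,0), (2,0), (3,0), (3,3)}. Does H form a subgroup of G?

The identity (0,0) ∉ H, so H is not a subgroup.

No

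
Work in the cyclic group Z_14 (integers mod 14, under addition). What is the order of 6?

7

In Z_14, the order of an element a is n/gcd(a, n).
gcd(6, 14) = 2, so |⟨6⟩| = 14/2 = 7.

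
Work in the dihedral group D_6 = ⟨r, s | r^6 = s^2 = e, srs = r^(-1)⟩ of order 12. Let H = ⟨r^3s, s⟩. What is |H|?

|⟨r^3s⟩| = 2 and |⟨s⟩| = 2, so |H| is a multiple of lcm(2, 2) = 2 and divides |G| = 12.
Closing under the operation: H = {e, r^3, s, r^3s}, so |H| = 4.

4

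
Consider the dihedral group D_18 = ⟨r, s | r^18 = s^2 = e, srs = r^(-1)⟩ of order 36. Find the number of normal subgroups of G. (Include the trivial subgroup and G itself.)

G has 45 subgroups. Checking conjugation-invariance by order — order 1: 1/1 normal; order 2: 1/19 normal; order 3: 1/1 normal; order 4: 0/9 normal; order 6: 1/7 normal; order 9: 1/1 normal; order 12: 0/3 normal; order 18: 3/3 normal; order 36: 1/1 normal.
Total normal subgroups: 9.

9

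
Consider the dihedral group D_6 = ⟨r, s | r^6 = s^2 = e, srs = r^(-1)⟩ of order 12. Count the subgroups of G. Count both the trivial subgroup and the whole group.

|G| = 12, so by Lagrange every subgroup order divides 12. Divisors: 1, 2, 3, 4, 6, 12.
Subgroups by order — order 1: 1; order 2: 7; order 3: 1; order 4: 3; order 6: 3; order 12: 1.
Total: 1 + 7 + 1 + 3 + 3 + 1 = 16.

16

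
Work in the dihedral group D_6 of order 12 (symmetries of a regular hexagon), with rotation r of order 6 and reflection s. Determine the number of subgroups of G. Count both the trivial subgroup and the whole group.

16

|G| = 12, so by Lagrange every subgroup order divides 12. Divisors: 1, 2, 3, 4, 6, 12.
Subgroups by order — order 1: 1; order 2: 7; order 3: 1; order 4: 3; order 6: 3; order 12: 1.
Total: 1 + 7 + 1 + 3 + 3 + 1 = 16.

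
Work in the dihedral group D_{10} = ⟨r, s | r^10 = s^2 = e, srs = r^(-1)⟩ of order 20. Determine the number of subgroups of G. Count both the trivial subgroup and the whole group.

22

|G| = 20, so by Lagrange every subgroup order divides 20. Divisors: 1, 2, 4, 5, 10, 20.
Subgroups by order — order 1: 1; order 2: 11; order 4: 5; order 5: 1; order 10: 3; order 20: 1.
Total: 1 + 11 + 5 + 1 + 3 + 1 = 22.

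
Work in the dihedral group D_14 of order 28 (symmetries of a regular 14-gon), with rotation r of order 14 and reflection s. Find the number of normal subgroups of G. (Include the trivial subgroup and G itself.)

7

G has 28 subgroups. Checking conjugation-invariance by order — order 1: 1/1 normal; order 2: 1/15 normal; order 4: 0/7 normal; order 7: 1/1 normal; order 14: 3/3 normal; order 28: 1/1 normal.
Total normal subgroups: 7.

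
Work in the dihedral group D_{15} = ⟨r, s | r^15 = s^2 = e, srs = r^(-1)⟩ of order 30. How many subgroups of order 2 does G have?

|G| = 30 and 2 | 30, so subgroups of order 2 are possible by Lagrange.
The subgroups of order 2 are: {e, r^10s}; {e, r^11s}; {e, r^12s}; {e, r^13s}; … (15 in all).
So G has 15 subgroups of order 2.

15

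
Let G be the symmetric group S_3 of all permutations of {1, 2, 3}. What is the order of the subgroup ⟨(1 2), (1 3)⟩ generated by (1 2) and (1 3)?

|⟨(1 2)⟩| = 2 and |⟨(1 3)⟩| = 2, so |H| is a multiple of lcm(2, 2) = 2 and divides |G| = 6.
Closing {(1 2), (1 3)} under the group operation gives all of G, so |H| = 6.

6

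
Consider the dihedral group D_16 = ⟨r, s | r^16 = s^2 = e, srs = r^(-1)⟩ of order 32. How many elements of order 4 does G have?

2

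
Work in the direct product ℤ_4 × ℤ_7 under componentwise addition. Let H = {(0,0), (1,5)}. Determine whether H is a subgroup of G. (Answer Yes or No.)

No

(1,5) ∈ H but its inverse (3,2) ∉ H, so H is not a subgroup.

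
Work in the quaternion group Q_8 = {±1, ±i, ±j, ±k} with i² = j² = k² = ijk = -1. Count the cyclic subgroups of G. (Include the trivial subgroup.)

5

A cyclic subgroup of order d is generated by each of its φ(d) elements of order d, so the cyclic subgroups of order d number (#elements of order d)/φ(d).
Cyclic subgroups by order — order 1: 1; order 2: 1; order 4: 3.
Total: 5.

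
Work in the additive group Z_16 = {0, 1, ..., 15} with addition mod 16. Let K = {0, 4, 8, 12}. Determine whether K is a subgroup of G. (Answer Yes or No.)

|K| = 4 divides |G| = 16, consistent with Lagrange.
K contains the identity, every element's inverse is in K, and K is closed under +: it is a subgroup.
In fact K = ⟨4⟩.

Yes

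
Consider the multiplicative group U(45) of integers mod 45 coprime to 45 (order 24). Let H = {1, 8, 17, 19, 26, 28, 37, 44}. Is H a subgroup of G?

Yes

|H| = 8 divides |G| = 24, consistent with Lagrange.
H contains the identity, every element's inverse is in H, and H is closed under ·: it is a subgroup.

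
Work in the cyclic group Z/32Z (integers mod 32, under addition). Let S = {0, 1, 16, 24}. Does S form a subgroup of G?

1 ∈ S but its inverse 31 ∉ S, so S is not a subgroup.

No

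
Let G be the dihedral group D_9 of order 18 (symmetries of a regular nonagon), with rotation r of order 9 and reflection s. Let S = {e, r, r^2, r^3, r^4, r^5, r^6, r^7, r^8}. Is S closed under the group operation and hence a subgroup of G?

|S| = 9 divides |G| = 18, consistent with Lagrange.
S contains the identity, every element's inverse is in S, and S is closed under ·: it is a subgroup.
In fact S = ⟨r^4⟩.

Yes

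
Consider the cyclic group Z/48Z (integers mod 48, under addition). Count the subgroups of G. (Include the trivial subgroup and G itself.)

10

A cyclic group of order 48 has exactly one subgroup for each divisor of 48.
Divisors of 48: 1, 2, 3, 4, 6, 8, 12, 16, 24, 48.
So Z/48Z has 10 subgroups.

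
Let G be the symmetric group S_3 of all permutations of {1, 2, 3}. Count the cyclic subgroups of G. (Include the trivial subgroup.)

Group the elements of G by the cyclic subgroup they generate; each cyclic subgroup of order d accounts for φ(d) elements.
Cyclic subgroups by order — order 1: 1; order 2: 3; order 3: 1.
Total: 5.

5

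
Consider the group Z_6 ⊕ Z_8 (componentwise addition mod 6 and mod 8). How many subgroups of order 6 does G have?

|G| = 48 and 6 | 48, so subgroups of order 6 are possible by Lagrange.
The subgroups of order 6 are: {(0,0), (0,4), (2,0), (2,4), (4,0), (4,4)}; {(0,0), (1,0), (2,0), (3,0), (4,0), (5,0)}; {(0,0), (1,4), (2,0), (3,4), (4,0), (5,4)}.
So G has 3 subgroups of order 6.

3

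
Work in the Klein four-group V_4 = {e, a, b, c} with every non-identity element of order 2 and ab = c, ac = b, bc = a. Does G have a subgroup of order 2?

Yes

2 | 4. A subgroup of order 2 is {e, a}.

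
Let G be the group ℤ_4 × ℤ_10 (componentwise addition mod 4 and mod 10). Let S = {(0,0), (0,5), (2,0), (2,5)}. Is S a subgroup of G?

|S| = 4 divides |G| = 40, consistent with Lagrange.
S contains the identity, every element's inverse is in S, and S is closed under +: it is a subgroup.

Yes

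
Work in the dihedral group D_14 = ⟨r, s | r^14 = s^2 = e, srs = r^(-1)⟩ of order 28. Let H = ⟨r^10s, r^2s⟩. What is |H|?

|⟨r^10s⟩| = 2 and |⟨r^2s⟩| = 2, so |H| is a multiple of lcm(2, 2) = 2 and divides |G| = 28.
Closing under the operation: H = {e, r^2, r^4, r^6, r^8, r^10, r^12, s, r^2s, r^4s, r^6s, r^8s, r^10s, r^12s}, so |H| = 14.

14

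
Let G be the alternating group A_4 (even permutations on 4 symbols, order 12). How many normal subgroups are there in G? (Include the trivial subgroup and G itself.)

G has 10 subgroups. Checking conjugation-invariance by order — order 1: 1/1 normal; order 2: 0/3 normal; order 3: 0/4 normal; order 4: 1/1 normal; order 12: 1/1 normal.
Total normal subgroups: 3.

3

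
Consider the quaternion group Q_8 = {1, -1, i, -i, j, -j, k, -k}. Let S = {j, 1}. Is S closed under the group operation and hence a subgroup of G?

No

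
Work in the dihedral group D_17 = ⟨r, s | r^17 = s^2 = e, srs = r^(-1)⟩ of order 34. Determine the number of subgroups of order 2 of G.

|G| = 34 and 2 | 34, so subgroups of order 2 are possible by Lagrange.
The subgroups of order 2 are: {e, r^10s}; {e, r^11s}; {e, r^12s}; {e, r^13s}; … (17 in all).
So G has 17 subgroups of order 2.

17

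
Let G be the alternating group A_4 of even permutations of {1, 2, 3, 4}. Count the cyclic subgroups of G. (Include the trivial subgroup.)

8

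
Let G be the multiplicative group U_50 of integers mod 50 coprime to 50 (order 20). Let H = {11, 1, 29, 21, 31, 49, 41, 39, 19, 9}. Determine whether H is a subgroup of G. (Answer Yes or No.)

Yes

|H| = 10 divides |G| = 20, consistent with Lagrange.
H contains the identity, every element's inverse is in H, and H is closed under ·: it is a subgroup.
In fact H = ⟨39⟩.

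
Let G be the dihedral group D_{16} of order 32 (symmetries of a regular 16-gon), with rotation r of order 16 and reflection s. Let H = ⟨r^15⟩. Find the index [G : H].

|⟨r^15⟩| = 16 and |G| = 32.
By Lagrange, [G : H] = |G|/|H| = 32/16 = 2.

2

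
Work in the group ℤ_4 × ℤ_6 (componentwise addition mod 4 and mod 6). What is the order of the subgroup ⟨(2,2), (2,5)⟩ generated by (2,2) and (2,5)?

12

|⟨(2,2)⟩| = 6 and |⟨(2,5)⟩| = 6, so |H| is a multiple of lcm(6, 6) = 6 and divides |G| = 24.
Closing under the operation: H = {(0,0), (0,1), (0,2), (0,3), (0,4), (0,5), (2,0), (2,1), (2,2), (2,3), (2,4), (2,5)}, so |H| = 12.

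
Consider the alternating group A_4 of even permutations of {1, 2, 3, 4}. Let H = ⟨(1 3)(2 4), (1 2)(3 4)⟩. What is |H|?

4

|⟨(1 3)(2 4)⟩| = 2 and |⟨(1 2)(3 4)⟩| = 2, so |H| is a multiple of lcm(2, 2) = 2 and divides |G| = 12.
Closing under the operation: H = {e, (1 2)(3 4), (1 3)(2 4), (1 4)(2 3)}, so |H| = 4.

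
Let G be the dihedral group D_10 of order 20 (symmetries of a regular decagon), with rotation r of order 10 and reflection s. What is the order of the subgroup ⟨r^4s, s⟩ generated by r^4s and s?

10

|⟨r^4s⟩| = 2 and |⟨s⟩| = 2, so |H| is a multiple of lcm(2, 2) = 2 and divides |G| = 20.
Closing under the operation: H = {e, r^2, r^4, r^6, r^8, s, r^2s, r^4s, r^6s, r^8s}, so |H| = 10.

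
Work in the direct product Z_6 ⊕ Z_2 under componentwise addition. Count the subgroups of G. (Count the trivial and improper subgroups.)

10

|G| = 12, so by Lagrange every subgroup order divides 12. Divisors: 1, 2, 3, 4, 6, 12.
Subgroups by order — order 1: 1; order 2: 3; order 3: 1; order 4: 1; order 6: 3; order 12: 1.
Total: 1 + 3 + 1 + 1 + 3 + 1 = 10.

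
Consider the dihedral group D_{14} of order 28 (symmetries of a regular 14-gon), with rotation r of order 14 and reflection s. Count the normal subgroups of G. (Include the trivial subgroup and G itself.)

G has 28 subgroups. Checking conjugation-invariance by order — order 1: 1/1 normal; order 2: 1/15 normal; order 4: 0/7 normal; order 7: 1/1 normal; order 14: 3/3 normal; order 28: 1/1 normal.
Total normal subgroups: 7.

7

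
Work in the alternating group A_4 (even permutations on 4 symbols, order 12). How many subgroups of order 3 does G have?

4

|G| = 12 and 3 | 12, so subgroups of order 3 are possible by Lagrange.
The subgroups of order 3 are: {e, (1 2 3), (1 3 2)}; {e, (1 2 4), (1 4 2)}; {e, (1 3 4), (1 4 3)}; {e, (2 3 4), (2 4 3)}.
So G has 4 subgroups of order 3.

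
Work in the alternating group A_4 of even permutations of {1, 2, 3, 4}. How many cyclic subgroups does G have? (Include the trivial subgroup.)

8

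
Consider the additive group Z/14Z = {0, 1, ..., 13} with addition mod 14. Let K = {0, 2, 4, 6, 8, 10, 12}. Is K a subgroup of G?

|K| = 7 divides |G| = 14, consistent with Lagrange.
K contains the identity, every element's inverse is in K, and K is closed under +: it is a subgroup.
In fact K = ⟨2⟩.

Yes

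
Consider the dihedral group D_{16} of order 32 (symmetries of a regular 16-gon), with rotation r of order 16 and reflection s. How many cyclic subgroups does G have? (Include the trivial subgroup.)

21

A cyclic subgroup of order d is generated by each of its φ(d) elements of order d, so the cyclic subgroups of order d number (#elements of order d)/φ(d).
Cyclic subgroups by order — order 1: 1; order 2: 17; order 4: 1; order 8: 1; order 16: 1.
Total: 21.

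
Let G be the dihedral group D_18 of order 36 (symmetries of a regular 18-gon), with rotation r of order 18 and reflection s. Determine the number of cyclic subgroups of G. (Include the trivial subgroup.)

Each element a generates a cyclic subgroup ⟨a⟩; distinct elements may generate the same one (a cyclic group of order d has φ(d) generators).
Cyclic subgroups by order — order 1: 1; order 2: 19; order 3: 1; order 6: 1; order 9: 1; order 18: 1.
Total: 24.

24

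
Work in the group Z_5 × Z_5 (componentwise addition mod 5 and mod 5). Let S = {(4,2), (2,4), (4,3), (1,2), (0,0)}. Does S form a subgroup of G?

No

(2,4) ∈ S but its inverse (3,1) ∉ S, so S is not a subgroup.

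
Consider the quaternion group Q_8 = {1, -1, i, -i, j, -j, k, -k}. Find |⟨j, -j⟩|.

4

|⟨j⟩| = 4 and |⟨-j⟩| = 4, so |H| is a multiple of lcm(4, 4) = 4 and divides |G| = 8.
Closing under the operation: H = {1, -1, j, -j}, so |H| = 4.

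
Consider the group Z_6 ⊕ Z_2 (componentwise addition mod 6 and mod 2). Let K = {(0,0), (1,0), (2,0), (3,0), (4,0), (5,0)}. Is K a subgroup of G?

Yes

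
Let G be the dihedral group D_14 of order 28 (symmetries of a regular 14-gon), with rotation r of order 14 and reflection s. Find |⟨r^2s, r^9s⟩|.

|⟨r^2s⟩| = 2 and |⟨r^9s⟩| = 2, so |H| is a multiple of lcm(2, 2) = 2 and divides |G| = 28.
Closing under the operation: H = {e, r^7, r^2s, r^9s}, so |H| = 4.

4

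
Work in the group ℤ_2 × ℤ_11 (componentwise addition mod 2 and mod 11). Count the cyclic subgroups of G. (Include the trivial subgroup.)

4

Group the elements of G by the cyclic subgroup they generate; each cyclic subgroup of order d accounts for φ(d) elements.
Cyclic subgroups by order — order 1: 1; order 2: 1; order 11: 1; order 22: 1.
Total: 4.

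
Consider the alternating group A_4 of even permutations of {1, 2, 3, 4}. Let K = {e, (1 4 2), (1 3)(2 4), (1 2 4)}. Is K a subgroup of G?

No

Closure fails: (1 2 4) ∘ (1 3)(2 4) = (1 3 2) ∉ K. So K is not a subgroup.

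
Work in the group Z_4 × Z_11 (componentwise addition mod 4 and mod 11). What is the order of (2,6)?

The order of (2,6) in Z_4 × Z_11 is lcm(ord(2) in Z_4, ord(6) in Z_11).
ord(2) = 2 and ord(6) = 11, so |⟨(2,6)⟩| = lcm(2, 11) = 22.

22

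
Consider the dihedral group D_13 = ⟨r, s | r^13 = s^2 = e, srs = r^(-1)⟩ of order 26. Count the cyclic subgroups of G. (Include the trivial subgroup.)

Group the elements of G by the cyclic subgroup they generate; each cyclic subgroup of order d accounts for φ(d) elements.
Cyclic subgroups by order — order 1: 1; order 2: 13; order 13: 1.
Total: 15.

15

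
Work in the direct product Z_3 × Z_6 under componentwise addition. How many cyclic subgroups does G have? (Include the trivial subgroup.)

Group the elements of G by the cyclic subgroup they generate; each cyclic subgroup of order d accounts for φ(d) elements.
Cyclic subgroups by order — order 1: 1; order 2: 1; order 3: 4; order 6: 4.
Total: 10.

10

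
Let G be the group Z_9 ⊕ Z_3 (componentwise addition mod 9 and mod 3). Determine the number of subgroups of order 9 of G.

4

|G| = 27 and 9 | 27, so subgroups of order 9 are possible by Lagrange.
The subgroups of order 9 are: {(0,0), (0,1), (0,2), (3,0), (3,1), (3,2), (6,0), (6,1), (6,2)}; {(0,0), (1,0), (2,0), (3,0), (4,0), (5,0), (6,0), (7,0), (8,0)}; {(0,0), (1,1), (2,2), (3,0), (4,1), (5,2), (6,0), (7,1), (8,2)}; {(0,0), (1,2), (2,1), (3,0), (4,2), (5,1), (6,0), (7,2), (8,1)}.
So G has 4 subgroups of order 9.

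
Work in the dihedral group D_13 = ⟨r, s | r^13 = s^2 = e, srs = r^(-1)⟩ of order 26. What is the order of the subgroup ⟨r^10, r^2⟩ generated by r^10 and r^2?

|⟨r^10⟩| = 13 and |⟨r^2⟩| = 13, so |H| is a multiple of lcm(13, 13) = 13 and divides |G| = 26.
Closing under the operation: H = {e, r, r^2, r^3, r^4, r^5, r^6, r^7, r^8, r^9, r^10, r^11, r^12}, so |H| = 13.

13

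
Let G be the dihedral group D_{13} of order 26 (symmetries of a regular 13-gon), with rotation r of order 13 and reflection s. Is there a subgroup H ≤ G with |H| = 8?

8 does not divide |G| = 26, so by Lagrange no subgroup of order 8 exists.

No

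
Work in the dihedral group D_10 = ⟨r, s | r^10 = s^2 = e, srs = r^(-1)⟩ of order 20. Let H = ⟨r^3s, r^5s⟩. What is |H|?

10

|⟨r^3s⟩| = 2 and |⟨r^5s⟩| = 2, so |H| is a multiple of lcm(2, 2) = 2 and divides |G| = 20.
Closing under the operation: H = {e, r^2, r^4, r^6, r^8, rs, r^3s, r^5s, r^7s, r^9s}, so |H| = 10.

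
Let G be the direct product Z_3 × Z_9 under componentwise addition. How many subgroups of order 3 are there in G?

4

|G| = 27 and 3 | 27, so subgroups of order 3 are possible by Lagrange.
The subgroups of order 3 are: {(0,0), (0,3), (0,6)}; {(0,0), (1,0), (2,0)}; {(0,0), (1,3), (2,6)}; {(0,0), (1,6), (2,3)}.
So G has 4 subgroups of order 3.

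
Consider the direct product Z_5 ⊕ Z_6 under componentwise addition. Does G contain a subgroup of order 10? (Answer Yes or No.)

Yes

10 | 30. A subgroup of order 10 is {(0,0), (0,3), (1,0), (1,3), (2,0), (2,3), (3,0), (3,3), (4,0), (4,3)}.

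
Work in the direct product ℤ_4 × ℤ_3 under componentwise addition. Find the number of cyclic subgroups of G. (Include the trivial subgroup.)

Each element a generates a cyclic subgroup ⟨a⟩; distinct elements may generate the same one (a cyclic group of order d has φ(d) generators).
Cyclic subgroups by order — order 1: 1; order 2: 1; order 3: 1; order 4: 1; order 6: 1; order 12: 1.
Total: 6.

6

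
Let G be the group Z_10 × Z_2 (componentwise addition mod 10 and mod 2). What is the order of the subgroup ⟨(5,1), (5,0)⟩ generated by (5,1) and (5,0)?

|⟨(5,1)⟩| = 2 and |⟨(5,0)⟩| = 2, so |H| is a multiple of lcm(2, 2) = 2 and divides |G| = 20.
Closing under the operation: H = {(0,0), (0,1), (5,0), (5,1)}, so |H| = 4.

4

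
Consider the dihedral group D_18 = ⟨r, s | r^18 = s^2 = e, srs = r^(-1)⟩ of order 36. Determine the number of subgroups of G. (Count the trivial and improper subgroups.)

|G| = 36, so by Lagrange every subgroup order divides 36. Divisors: 1, 2, 3, 4, 6, 9, 12, 18, 36.
Subgroups by order — order 1: 1; order 2: 19; order 3: 1; order 4: 9; order 6: 7; order 9: 1; order 12: 3; order 18: 3; order 36: 1.
Total: 1 + 19 + 1 + 9 + 7 + 1 + 3 + 3 + 1 = 45.

45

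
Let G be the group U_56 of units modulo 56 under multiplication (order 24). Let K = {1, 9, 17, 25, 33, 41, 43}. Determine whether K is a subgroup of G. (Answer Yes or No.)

|K| = 7 does not divide |G| = 24, so by Lagrange K is not a subgroup.

No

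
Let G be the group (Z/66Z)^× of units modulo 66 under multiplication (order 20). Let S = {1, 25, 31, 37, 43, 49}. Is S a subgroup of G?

No

|S| = 6 does not divide |G| = 20, so by Lagrange S is not a subgroup.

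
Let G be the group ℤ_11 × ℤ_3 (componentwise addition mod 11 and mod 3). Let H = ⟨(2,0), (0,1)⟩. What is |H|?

33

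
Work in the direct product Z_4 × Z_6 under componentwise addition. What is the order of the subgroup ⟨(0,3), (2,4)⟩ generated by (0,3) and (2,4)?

12

|⟨(0,3)⟩| = 2 and |⟨(2,4)⟩| = 6, so |H| is a multiple of lcm(2, 6) = 6 and divides |G| = 24.
Closing under the operation: H = {(0,0), (0,1), (0,2), (0,3), (0,4), (0,5), (2,0), (2,1), (2,2), (2,3), (2,4), (2,5)}, so |H| = 12.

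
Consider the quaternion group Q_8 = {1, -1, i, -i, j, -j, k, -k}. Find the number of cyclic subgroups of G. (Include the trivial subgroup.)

5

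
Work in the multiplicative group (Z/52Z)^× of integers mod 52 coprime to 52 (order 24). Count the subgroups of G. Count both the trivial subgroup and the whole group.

|G| = 24, so by Lagrange every subgroup order divides 24. Divisors: 1, 2, 3, 4, 6, 8, 12, 24.
Subgroups by order — order 1: 1; order 2: 3; order 3: 1; order 4: 3; order 6: 3; order 8: 1; order 12: 3; order 24: 1.
Total: 1 + 3 + 1 + 3 + 3 + 1 + 3 + 1 = 16.

16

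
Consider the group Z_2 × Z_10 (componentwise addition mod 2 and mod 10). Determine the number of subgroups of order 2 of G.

|G| = 20 and 2 | 20, so subgroups of order 2 are possible by Lagrange.
The subgroups of order 2 are: {(0,0), (0,5)}; {(0,0), (1,0)}; {(0,0), (1,5)}.
So G has 3 subgroups of order 2.

3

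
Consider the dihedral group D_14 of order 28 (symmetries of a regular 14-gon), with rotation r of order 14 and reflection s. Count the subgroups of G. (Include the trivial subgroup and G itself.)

|G| = 28, so by Lagrange every subgroup order divides 28. Divisors: 1, 2, 4, 7, 14, 28.
Subgroups by order — order 1: 1; order 2: 15; order 4: 7; order 7: 1; order 14: 3; order 28: 1.
Total: 1 + 15 + 7 + 1 + 3 + 1 = 28.

28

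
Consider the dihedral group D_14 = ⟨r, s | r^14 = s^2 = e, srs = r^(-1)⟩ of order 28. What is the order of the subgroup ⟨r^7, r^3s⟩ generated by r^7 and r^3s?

|⟨r^7⟩| = 2 and |⟨r^3s⟩| = 2, so |H| is a multiple of lcm(2, 2) = 2 and divides |G| = 28.
Closing under the operation: H = {e, r^7, r^3s, r^10s}, so |H| = 4.

4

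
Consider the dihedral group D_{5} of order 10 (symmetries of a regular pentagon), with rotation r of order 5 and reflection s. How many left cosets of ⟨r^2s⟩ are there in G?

5

|⟨r^2s⟩| = 2 and |G| = 10.
By Lagrange, [G : H] = |G|/|H| = 10/2 = 5.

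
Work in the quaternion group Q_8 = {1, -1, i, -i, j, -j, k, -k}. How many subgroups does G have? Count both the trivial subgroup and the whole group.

6

|G| = 8, so by Lagrange every subgroup order divides 8. Divisors: 1, 2, 4, 8.
Subgroups by order — order 1: 1; order 2: 1; order 4: 3; order 8: 1.
Total: 1 + 1 + 3 + 1 = 6.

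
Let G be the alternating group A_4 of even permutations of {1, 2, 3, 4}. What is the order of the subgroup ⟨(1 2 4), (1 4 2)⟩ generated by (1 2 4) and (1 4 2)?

3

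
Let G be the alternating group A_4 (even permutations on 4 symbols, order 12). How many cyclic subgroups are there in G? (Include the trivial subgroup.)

8

A cyclic subgroup of order d is generated by each of its φ(d) elements of order d, so the cyclic subgroups of order d number (#elements of order d)/φ(d).
Cyclic subgroups by order — order 1: 1; order 2: 3; order 3: 4.
Total: 8.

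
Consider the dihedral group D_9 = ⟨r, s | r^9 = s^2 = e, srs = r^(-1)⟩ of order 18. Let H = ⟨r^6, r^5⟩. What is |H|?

|⟨r^6⟩| = 3 and |⟨r^5⟩| = 9, so |H| is a multiple of lcm(3, 9) = 9 and divides |G| = 18.
Closing under the operation: H = {e, r, r^2, r^3, r^4, r^5, r^6, r^7, r^8}, so |H| = 9.

9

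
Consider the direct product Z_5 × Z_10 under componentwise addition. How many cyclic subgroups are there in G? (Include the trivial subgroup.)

Group the elements of G by the cyclic subgroup they generate; each cyclic subgroup of order d accounts for φ(d) elements.
Cyclic subgroups by order — order 1: 1; order 2: 1; order 5: 6; order 10: 6.
Total: 14.

14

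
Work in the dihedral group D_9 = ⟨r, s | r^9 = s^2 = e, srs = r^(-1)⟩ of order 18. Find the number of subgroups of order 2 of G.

|G| = 18 and 2 | 18, so subgroups of order 2 are possible by Lagrange.
The subgroups of order 2 are: {e, r^2s}; {e, r^3s}; {e, r^4s}; {e, r^5s}; … (9 in all).
So G has 9 subgroups of order 2.

9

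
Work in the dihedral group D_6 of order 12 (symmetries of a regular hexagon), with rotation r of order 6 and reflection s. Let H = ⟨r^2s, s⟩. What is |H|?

6

|⟨r^2s⟩| = 2 and |⟨s⟩| = 2, so |H| is a multiple of lcm(2, 2) = 2 and divides |G| = 12.
Closing under the operation: H = {e, r^2, r^4, s, r^2s, r^4s}, so |H| = 6.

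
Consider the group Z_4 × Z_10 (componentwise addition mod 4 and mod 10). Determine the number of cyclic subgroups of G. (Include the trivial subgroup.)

A cyclic subgroup of order d is generated by each of its φ(d) elements of order d, so the cyclic subgroups of order d number (#elements of order d)/φ(d).
Cyclic subgroups by order — order 1: 1; order 2: 3; order 4: 2; order 5: 1; order 10: 3; order 20: 2.
Total: 12.

12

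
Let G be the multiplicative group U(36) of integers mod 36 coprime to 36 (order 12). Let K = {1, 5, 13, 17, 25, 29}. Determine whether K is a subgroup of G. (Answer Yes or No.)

|K| = 6 divides |G| = 12, consistent with Lagrange.
K contains the identity, every element's inverse is in K, and K is closed under ·: it is a subgroup.
In fact K = ⟨29⟩.

Yes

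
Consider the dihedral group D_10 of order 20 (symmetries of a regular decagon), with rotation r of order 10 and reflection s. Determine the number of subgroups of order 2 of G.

11

|G| = 20 and 2 | 20, so subgroups of order 2 are possible by Lagrange.
The subgroups of order 2 are: {e, r^2s}; {e, r^3s}; {e, r^4s}; {e, r^5}; … (11 in all).
So G has 11 subgroups of order 2.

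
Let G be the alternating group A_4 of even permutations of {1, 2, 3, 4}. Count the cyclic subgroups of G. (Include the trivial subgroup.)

8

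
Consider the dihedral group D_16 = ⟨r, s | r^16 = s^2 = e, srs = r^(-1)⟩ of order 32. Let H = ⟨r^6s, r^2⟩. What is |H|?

|⟨r^6s⟩| = 2 and |⟨r^2⟩| = 8, so |H| is a multiple of lcm(2, 8) = 8 and divides |G| = 32.
Closing under the operation: H = {e, r^2, r^4, r^6, r^8, r^10, r^12, r^14, s, r^2s, r^4s, r^6s, r^8s, r^10s, r^12s, r^14s}, so |H| = 16.

16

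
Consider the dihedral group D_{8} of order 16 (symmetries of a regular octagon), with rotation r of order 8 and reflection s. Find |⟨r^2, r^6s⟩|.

8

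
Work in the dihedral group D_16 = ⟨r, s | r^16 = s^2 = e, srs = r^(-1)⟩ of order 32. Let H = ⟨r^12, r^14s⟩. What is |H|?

8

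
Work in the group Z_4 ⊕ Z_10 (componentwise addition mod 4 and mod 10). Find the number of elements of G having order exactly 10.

12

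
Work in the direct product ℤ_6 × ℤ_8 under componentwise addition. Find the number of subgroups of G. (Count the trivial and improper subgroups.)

|G| = 48, so by Lagrange every subgroup order divides 48. Divisors: 1, 2, 3, 4, 6, 8, 12, 16, 24, 48.
Subgroups by order — order 1: 1; order 2: 3; order 3: 1; order 4: 3; order 6: 3; order 8: 3; order 12: 3; order 16: 1; order 24: 3; order 48: 1.
Total: 1 + 3 + 1 + 3 + 3 + 3 + 3 + 1 + 3 + 1 = 22.

22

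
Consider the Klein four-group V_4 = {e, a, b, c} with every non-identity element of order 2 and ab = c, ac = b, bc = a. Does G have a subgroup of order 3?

No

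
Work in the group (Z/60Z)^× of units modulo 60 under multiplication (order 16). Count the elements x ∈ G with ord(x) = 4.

8

The elements of order 4 are: 7, 13, 17, 23, 37, 43, 47, 53.
That's 8.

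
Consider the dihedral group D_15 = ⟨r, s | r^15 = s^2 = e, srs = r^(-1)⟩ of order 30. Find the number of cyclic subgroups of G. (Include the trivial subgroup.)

19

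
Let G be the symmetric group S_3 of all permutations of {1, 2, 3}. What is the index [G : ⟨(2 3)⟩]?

|⟨(2 3)⟩| = 2 and |G| = 6.
By Lagrange, [G : H] = |G|/|H| = 6/2 = 3.

3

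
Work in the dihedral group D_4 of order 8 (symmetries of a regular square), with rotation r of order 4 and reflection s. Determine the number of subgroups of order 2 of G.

|G| = 8 and 2 | 8, so subgroups of order 2 are possible by Lagrange.
The subgroups of order 2 are: {e, r^2}; {e, r^2s}; {e, r^3s}; {e, rs}; … (5 in all).
So G has 5 subgroups of order 2.

5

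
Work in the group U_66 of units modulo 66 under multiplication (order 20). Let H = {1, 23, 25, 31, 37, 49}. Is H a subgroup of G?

No

|H| = 6 does not divide |G| = 20, so by Lagrange H is not a subgroup.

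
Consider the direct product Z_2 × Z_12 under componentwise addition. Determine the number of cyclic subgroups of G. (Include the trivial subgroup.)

12

A cyclic subgroup of order d is generated by each of its φ(d) elements of order d, so the cyclic subgroups of order d number (#elements of order d)/φ(d).
Cyclic subgroups by order — order 1: 1; order 2: 3; order 3: 1; order 4: 2; order 6: 3; order 12: 2.
Total: 12.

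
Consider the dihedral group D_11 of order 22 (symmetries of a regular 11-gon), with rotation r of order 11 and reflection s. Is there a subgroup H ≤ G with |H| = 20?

No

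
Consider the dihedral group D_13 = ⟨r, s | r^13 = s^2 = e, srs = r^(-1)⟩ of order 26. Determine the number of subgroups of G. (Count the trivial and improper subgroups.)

16

|G| = 26, so by Lagrange every subgroup order divides 26. Divisors: 1, 2, 13, 26.
Subgroups by order — order 1: 1; order 2: 13; order 13: 1; order 26: 1.
Total: 1 + 13 + 1 + 1 = 16.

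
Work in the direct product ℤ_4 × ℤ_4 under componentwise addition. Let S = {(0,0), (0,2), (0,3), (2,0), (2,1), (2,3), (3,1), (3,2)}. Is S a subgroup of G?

No

(3,1) ∈ S but its inverse (1,3) ∉ S, so S is not a subgroup.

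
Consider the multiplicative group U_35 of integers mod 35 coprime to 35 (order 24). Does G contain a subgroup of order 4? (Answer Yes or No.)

4 | 24. A subgroup of order 4 is {1, 13, 27, 29}.

Yes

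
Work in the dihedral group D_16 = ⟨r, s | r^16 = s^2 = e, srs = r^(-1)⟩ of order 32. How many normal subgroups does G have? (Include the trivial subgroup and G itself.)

8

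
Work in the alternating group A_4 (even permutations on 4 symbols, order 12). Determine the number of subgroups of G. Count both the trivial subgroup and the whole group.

|G| = 12, so by Lagrange every subgroup order divides 12. Divisors: 1, 2, 3, 4, 6, 12.
Subgroups by order — order 1: 1; order 2: 3; order 3: 4; order 4: 1; order 6: 0; order 12: 1.
Total: 1 + 3 + 4 + 1 + 0 + 1 = 10.

10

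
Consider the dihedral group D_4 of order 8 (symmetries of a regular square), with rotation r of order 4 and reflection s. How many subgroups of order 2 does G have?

|G| = 8 and 2 | 8, so subgroups of order 2 are possible by Lagrange.
The subgroups of order 2 are: {e, r^2}; {e, r^2s}; {e, r^3s}; {e, rs}; … (5 in all).
So G has 5 subgroups of order 2.

5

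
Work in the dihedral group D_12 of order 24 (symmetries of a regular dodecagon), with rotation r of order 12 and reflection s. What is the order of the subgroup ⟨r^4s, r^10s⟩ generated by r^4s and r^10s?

4

|⟨r^4s⟩| = 2 and |⟨r^10s⟩| = 2, so |H| is a multiple of lcm(2, 2) = 2 and divides |G| = 24.
Closing under the operation: H = {e, r^6, r^4s, r^10s}, so |H| = 4.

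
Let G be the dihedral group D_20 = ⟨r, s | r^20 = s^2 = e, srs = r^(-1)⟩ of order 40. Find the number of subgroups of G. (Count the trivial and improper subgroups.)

48

|G| = 40, so by Lagrange every subgroup order divides 40. Divisors: 1, 2, 4, 5, 8, 10, 20, 40.
Subgroups by order — order 1: 1; order 2: 21; order 4: 11; order 5: 1; order 8: 5; order 10: 5; order 20: 3; order 40: 1.
Total: 1 + 21 + 11 + 1 + 5 + 5 + 3 + 1 = 48.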